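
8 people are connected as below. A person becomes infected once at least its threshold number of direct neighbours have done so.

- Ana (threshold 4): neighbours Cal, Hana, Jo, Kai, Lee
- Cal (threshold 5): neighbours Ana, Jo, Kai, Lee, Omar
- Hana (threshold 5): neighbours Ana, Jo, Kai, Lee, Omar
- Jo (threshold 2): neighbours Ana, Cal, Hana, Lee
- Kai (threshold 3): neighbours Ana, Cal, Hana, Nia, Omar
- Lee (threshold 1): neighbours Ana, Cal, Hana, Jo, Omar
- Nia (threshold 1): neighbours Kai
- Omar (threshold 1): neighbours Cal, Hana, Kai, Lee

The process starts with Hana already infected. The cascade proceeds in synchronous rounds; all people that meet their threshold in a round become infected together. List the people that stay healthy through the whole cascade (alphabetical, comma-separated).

Ana, Cal, Kai, Nia

Round 1 — Hana becomes infected (initial).
Round 2 — checking thresholds:
  Ana: 1 of 5 neighbours < 4, not yet.
  Jo: 1 of 4 neighbours < 2, not yet.
  Kai: 1 of 5 neighbours < 3, not yet.
  Lee: 1 of 5 neighbours ≥ 1, becomes infected.
  Omar: 1 of 4 neighbours ≥ 1, becomes infected.
Round 3 — checking thresholds:
  Ana: 2 of 5 neighbours < 4, not yet.
  Cal: 2 of 5 neighbours < 5, not yet.
  Jo: 2 of 4 neighbours ≥ 2, becomes infected.
  Kai: 2 of 5 neighbours < 3, not yet.
Round 4 — no new infections; cascade stops.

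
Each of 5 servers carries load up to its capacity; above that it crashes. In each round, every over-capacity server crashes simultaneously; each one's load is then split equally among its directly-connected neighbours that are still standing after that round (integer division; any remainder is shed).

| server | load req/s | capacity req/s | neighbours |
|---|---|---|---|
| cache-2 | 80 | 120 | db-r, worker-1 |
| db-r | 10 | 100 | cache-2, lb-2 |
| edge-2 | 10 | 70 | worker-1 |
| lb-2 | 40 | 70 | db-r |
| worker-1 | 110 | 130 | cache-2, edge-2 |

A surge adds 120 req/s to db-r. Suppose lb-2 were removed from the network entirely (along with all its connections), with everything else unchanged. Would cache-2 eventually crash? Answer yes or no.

With lb-2 removed:
Round 1 — db-r at 130 > 100. db-r crashes.
  db-r sheds 130 req/s to cache-2: 130 each.
    cache-2: 80+130 = 210 > 120
Round 2 — cache-2 crashes.
  cache-2 sheds 210 req/s to worker-1: 210 each.
    worker-1: 110+210 = 320 > 130
Round 3 — worker-1 crashes.
  worker-1 sheds 320 req/s to edge-2: 320 each.
    edge-2: 10+320 = 330 > 70
Round 4 — edge-2 crashes.
  edge-2 sheds 330 req/s: no online neighbours, lost.
No further crashes.

yes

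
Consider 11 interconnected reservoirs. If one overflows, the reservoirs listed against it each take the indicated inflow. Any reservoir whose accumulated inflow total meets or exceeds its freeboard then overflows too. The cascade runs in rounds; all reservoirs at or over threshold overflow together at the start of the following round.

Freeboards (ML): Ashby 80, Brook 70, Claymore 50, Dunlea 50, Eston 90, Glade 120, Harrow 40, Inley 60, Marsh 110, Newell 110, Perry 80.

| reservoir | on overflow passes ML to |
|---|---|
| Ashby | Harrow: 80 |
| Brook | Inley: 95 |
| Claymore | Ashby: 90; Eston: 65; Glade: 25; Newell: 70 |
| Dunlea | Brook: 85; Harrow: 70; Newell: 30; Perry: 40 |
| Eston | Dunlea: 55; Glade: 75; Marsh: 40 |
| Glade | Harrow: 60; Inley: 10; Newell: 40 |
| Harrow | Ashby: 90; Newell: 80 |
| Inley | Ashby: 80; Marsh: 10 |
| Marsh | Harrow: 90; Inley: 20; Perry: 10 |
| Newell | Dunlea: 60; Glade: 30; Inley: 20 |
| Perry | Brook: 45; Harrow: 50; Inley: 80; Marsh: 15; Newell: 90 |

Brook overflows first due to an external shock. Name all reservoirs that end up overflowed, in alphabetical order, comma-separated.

Ashby, Brook, Harrow, Inley

Round 1 — Brook overflows (initial).
  Inley: +95 → 95 ≥ 60
Round 2 — Inley overflows.
  Ashby: +80 → 80 ≥ 80
  Marsh: +10 → 10 < 110
Round 3 — Ashby overflows.
  Harrow: +80 → 80 ≥ 40
Round 4 — Harrow overflows.
  Newell: +80 → 80 < 110
No further overflows.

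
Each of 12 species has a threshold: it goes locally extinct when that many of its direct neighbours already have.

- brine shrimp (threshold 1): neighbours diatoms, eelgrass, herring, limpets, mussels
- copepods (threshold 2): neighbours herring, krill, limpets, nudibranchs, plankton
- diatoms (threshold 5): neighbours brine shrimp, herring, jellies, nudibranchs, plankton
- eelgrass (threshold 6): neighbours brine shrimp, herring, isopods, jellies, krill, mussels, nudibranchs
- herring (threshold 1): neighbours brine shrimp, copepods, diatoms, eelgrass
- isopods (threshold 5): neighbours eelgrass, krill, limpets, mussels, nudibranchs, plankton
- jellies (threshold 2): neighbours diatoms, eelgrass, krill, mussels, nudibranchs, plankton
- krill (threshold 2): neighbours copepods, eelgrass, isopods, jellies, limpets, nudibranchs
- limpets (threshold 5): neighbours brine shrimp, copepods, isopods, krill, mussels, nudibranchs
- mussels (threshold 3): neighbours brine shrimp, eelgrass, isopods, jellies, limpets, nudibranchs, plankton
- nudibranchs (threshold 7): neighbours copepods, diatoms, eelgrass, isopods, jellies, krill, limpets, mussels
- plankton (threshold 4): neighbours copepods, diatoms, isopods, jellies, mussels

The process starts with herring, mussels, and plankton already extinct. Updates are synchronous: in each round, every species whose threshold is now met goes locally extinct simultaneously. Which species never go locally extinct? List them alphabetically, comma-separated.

diatoms, eelgrass, isopods, limpets, nudibranchs

Round 1 — herring, mussels, plankton go locally extinct (initial).
Round 2 — checking thresholds:
  brine shrimp: 2 of 5 neighbours ≥ 1, goes locally extinct.
  copepods: 2 of 5 neighbours ≥ 2, goes locally extinct.
  diatoms: 2 of 5 neighbours < 5, not yet.
  eelgrass: 2 of 7 neighbours < 6, not yet.
  isopods: 2 of 6 neighbours < 5, not yet.
  jellies: 2 of 6 neighbours ≥ 2, goes locally extinct.
  limpets: 1 of 6 neighbours < 5, not yet.
  nudibranchs: 1 of 8 neighbours < 7, not yet.
Round 3 — checking thresholds:
  diatoms: 4 of 5 neighbours < 5, not yet.
  eelgrass: 4 of 7 neighbours < 6, not yet.
  isopods: 2 of 6 neighbours < 5, not yet.
  krill: 2 of 6 neighbours ≥ 2, goes locally extinct.
  limpets: 3 of 6 neighbours < 5, not yet.
  nudibranchs: 3 of 8 neighbours < 7, not yet.
Round 4 — no new extinctions; cascade stops.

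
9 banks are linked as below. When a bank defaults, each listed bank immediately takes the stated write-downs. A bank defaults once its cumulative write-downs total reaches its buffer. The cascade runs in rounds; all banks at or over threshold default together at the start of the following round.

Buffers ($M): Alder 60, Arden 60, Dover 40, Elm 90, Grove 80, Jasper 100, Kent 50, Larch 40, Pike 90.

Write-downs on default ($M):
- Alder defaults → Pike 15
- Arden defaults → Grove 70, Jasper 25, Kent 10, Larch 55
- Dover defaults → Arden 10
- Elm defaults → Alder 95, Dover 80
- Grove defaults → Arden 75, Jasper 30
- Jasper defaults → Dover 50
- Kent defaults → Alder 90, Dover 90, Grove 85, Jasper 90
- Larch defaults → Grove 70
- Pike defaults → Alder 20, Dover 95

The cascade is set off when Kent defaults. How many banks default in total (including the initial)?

7

Round 1 — Kent defaults (initial).
  Alder: +90 → 90 ≥ 60
  Dover: +90 → 90 ≥ 40
  Grove: +85 → 85 ≥ 80
  Jasper: +90 → 90 < 100
Round 2 — Alder, Dover, Grove default.
  Arden: +10+75 → 85 ≥ 60
  Jasper: +30 → 120 ≥ 100
  Pike: +15 → 15 < 90
Round 3 — Arden, Jasper default.
  Larch: +55 → 55 ≥ 40
Round 4 — Larch defaults.
No further defaults.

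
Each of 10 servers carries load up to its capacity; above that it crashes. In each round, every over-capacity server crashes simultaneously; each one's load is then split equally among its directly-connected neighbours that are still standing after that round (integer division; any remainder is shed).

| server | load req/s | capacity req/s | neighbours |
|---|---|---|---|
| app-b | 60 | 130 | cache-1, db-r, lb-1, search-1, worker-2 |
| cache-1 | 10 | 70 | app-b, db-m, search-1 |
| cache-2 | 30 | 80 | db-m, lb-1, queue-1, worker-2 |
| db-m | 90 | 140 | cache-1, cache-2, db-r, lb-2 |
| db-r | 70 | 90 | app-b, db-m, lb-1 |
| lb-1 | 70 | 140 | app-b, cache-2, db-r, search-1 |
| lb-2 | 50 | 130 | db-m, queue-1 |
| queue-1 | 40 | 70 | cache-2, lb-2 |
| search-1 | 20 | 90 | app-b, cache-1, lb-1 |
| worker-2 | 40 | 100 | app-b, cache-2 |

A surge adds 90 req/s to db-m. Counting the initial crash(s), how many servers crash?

2

Round 1 — db-m at 180 > 140. db-m crashes.
  db-m sheds 180 req/s to cache-1, cache-2, db-r, lb-2: 45 each.
    cache-1: 10+45 = 55 ≤ 70
    cache-2: 30+45 = 75 ≤ 80
    db-r: 70+45 = 115 > 90
    lb-2: 50+45 = 95 ≤ 130
Round 2 — db-r crashes.
  db-r sheds 115 req/s to app-b, lb-1: 57 each (1 lost).
    app-b: 60+57 = 117 ≤ 130
    lb-1: 70+57 = 127 ≤ 140
No further crashes.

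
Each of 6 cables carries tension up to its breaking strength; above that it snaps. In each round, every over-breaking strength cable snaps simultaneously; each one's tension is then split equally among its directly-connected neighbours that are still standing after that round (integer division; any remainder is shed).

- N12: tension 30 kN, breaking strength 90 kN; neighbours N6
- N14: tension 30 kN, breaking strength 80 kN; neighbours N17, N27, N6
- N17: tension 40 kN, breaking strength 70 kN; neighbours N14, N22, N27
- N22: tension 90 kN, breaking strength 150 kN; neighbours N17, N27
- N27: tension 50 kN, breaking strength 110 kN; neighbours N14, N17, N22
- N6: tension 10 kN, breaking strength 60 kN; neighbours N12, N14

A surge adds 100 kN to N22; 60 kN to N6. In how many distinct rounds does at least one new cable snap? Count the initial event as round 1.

Round 1 — N22 at 190 > 150; N6 at 70 > 60. N22, N6 snap.
  N22 sheds 190 kN to N17, N27: 95 each.
    N17: 40+95 = 135 > 70
    N27: 50+95 = 145 > 110
  N6 sheds 70 kN to N12, N14: 35 each.
    N12: 30+35 = 65 ≤ 90
    N14: 30+35 = 65 ≤ 80
Round 2 — N17, N27 snap.
  N17 sheds 135 kN to N14: 135 each.
    N14: 65+135 = 200 > 80
  N27 sheds 145 kN to N14: 145 each.
    N14: 200+145 = 345 > 80
Round 3 — N14 snaps.
  N14 sheds 345 kN: no online neighbours, lost.
No further breaks.

3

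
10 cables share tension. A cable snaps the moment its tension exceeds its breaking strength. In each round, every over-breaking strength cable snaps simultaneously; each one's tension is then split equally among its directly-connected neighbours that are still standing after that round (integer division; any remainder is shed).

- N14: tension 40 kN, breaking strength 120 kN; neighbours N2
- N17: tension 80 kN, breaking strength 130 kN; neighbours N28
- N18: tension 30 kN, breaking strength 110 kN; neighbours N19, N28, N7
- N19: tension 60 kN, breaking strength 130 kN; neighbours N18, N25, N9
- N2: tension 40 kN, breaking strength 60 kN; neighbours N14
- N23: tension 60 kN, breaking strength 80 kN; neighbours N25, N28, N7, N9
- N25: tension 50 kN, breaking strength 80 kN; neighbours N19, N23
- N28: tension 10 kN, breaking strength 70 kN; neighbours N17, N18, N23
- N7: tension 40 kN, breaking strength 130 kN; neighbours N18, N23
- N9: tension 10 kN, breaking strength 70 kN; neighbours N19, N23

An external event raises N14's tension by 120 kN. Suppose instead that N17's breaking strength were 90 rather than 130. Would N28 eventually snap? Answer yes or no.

With N17's breaking strength at 90:
Round 1 — N14 at 160 > 120. N14 snaps.
  N14 sheds 160 kN to N2: 160 each.
    N2: 40+160 = 200 > 60
Round 2 — N2 snaps.
  N2 sheds 200 kN: no online neighbours, lost.
No further breaks.

no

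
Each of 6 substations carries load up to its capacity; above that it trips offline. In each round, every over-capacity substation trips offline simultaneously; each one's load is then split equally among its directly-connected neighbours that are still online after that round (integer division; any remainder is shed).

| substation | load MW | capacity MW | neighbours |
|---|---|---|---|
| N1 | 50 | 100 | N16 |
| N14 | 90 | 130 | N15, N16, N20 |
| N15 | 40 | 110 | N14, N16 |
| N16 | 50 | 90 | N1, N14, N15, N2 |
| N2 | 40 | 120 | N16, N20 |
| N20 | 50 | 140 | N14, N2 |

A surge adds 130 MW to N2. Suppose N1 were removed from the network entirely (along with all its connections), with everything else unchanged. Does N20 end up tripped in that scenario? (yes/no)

With N1 removed:
Round 1 — N2 at 170 > 120. N2 trips offline.
  N2 sheds 170 MW to N16, N20: 85 each.
    N16: 50+85 = 135 > 90
    N20: 50+85 = 135 ≤ 140
Round 2 — N16 trips offline.
  N16 sheds 135 MW to N14, N15: 67 each (1 lost).
    N14: 90+67 = 157 > 130
    N15: 40+67 = 107 ≤ 110
Round 3 — N14 trips offline.
  N14 sheds 157 MW to N15, N20: 78 each (1 lost).
    N15: 107+78 = 185 > 110
    N20: 135+78 = 213 > 140
Round 4 — N15, N20 trip offline.
  N15 sheds 185 MW: no online neighbours, lost.
  N20 sheds 213 MW: no online neighbours, lost.
No further trips.

yes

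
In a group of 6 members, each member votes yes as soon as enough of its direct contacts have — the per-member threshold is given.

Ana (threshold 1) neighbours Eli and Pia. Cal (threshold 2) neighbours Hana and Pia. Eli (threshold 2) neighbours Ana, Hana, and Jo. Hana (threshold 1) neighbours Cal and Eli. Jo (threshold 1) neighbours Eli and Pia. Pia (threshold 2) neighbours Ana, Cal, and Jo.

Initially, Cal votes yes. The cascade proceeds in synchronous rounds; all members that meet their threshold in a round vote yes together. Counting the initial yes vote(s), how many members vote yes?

2

Round 1 — Cal votes yes (initial).
Round 2 — checking thresholds:
  Hana: 1 of 2 neighbours ≥ 1, votes yes.
  Pia: 1 of 3 neighbours < 2, below threshold.
Round 3 — no new yes votes; cascade stops.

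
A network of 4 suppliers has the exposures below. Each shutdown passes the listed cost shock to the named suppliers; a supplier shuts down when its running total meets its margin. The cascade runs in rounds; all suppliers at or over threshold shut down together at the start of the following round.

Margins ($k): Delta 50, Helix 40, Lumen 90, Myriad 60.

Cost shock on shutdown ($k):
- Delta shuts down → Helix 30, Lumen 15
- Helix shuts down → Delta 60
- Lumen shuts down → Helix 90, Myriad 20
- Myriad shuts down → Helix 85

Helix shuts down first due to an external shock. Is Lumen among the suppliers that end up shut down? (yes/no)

no

Round 1 — Helix shuts down (initial).
  Delta: +60 → 60 ≥ 50
Round 2 — Delta shuts down.
  Lumen: +15 → 15 < 90
No further shutdowns.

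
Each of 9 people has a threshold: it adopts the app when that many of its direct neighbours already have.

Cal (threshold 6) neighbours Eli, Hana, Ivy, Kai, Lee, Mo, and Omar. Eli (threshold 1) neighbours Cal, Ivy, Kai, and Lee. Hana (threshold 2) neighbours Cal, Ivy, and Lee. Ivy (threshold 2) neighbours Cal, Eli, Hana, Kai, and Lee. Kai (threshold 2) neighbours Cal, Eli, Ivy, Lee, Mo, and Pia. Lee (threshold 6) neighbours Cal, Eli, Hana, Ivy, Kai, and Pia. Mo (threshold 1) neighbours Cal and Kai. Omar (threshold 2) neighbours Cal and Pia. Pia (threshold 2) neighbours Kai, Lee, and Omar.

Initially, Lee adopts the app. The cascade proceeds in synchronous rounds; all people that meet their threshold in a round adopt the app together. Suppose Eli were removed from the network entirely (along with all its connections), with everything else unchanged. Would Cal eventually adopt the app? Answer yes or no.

With Eli removed:
Round 1 — Lee adopts the app (initial).
Round 2 — no new adoptions; cascade stops.

no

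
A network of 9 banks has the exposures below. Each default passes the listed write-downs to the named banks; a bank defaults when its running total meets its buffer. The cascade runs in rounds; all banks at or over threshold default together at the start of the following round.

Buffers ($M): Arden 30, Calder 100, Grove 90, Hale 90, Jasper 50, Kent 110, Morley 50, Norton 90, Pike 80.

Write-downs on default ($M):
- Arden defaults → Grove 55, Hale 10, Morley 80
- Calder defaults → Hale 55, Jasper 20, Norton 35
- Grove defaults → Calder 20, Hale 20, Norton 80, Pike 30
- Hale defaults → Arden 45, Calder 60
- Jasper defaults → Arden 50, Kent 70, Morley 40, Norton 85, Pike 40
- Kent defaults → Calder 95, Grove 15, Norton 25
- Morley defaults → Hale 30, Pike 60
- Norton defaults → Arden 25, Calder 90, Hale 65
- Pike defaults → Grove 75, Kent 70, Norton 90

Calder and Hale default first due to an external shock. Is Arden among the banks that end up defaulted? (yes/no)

Round 1 — Calder, Hale default (initial).
  Arden: +45 → 45 ≥ 30
  Jasper: +20 → 20 < 50
  Norton: +35 → 35 < 90
Round 2 — Arden defaults.
  Grove: +55 → 55 < 90
  Morley: +80 → 80 ≥ 50
Round 3 — Morley defaults.
  Pike: +60 → 60 < 80
No further defaults.

yes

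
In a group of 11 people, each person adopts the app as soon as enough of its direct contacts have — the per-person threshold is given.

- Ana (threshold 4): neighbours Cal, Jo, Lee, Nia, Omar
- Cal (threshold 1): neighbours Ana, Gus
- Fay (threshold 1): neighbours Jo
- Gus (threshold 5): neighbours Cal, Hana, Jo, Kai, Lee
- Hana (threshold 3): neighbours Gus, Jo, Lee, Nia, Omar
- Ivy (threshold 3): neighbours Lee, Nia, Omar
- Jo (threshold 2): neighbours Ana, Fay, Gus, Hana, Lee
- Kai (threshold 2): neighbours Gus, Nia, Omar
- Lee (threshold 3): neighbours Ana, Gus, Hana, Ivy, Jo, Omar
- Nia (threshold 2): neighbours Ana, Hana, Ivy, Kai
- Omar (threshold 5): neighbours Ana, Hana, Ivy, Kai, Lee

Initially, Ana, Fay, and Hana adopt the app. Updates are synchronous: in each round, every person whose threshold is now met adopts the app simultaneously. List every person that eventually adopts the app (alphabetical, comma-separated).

Round 1 — Ana, Fay, Hana adopt the app (initial).
Round 2 — checking thresholds:
  Cal: 1 of 2 neighbours ≥ 1, adopts the app.
  Gus: 1 of 5 neighbours < 5, holds.
  Jo: 3 of 5 neighbours ≥ 2, adopts the app.
  Lee: 2 of 6 neighbours < 3, holds.
  Nia: 2 of 4 neighbours ≥ 2, adopts the app.
  Omar: 2 of 5 neighbours < 5, holds.
Round 3 — checking thresholds:
  Gus: 3 of 5 neighbours < 5, holds.
  Ivy: 1 of 3 neighbours < 3, holds.
  Kai: 1 of 3 neighbours < 2, holds.
  Lee: 3 of 6 neighbours ≥ 3, adopts the app.
  Omar: 2 of 5 neighbours < 5, holds.
Round 4 — no new adoptions; cascade stops.

Ana, Cal, Fay, Hana, Jo, Lee, Nia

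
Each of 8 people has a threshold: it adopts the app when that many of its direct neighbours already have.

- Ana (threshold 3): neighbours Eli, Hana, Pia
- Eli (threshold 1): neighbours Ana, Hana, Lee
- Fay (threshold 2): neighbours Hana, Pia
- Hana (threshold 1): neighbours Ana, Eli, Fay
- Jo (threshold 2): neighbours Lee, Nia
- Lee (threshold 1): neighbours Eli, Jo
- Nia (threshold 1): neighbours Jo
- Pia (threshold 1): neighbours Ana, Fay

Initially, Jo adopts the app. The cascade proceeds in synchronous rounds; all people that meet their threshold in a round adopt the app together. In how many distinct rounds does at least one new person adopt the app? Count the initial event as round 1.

4

Round 1 — Jo adopts the app (initial).
Round 2 — checking thresholds:
  Lee: 1 of 2 neighbours ≥ 1, adopts the app.
  Nia: 1 of 1 neighbours ≥ 1, adopts the app.
Round 3 — checking thresholds:
  Eli: 1 of 3 neighbours ≥ 1, adopts the app.
Round 4 — checking thresholds:
  Ana: 1 of 3 neighbours < 3, not yet.
  Hana: 1 of 3 neighbours ≥ 1, adopts the app.
Round 5 — no new adoptions; cascade stops.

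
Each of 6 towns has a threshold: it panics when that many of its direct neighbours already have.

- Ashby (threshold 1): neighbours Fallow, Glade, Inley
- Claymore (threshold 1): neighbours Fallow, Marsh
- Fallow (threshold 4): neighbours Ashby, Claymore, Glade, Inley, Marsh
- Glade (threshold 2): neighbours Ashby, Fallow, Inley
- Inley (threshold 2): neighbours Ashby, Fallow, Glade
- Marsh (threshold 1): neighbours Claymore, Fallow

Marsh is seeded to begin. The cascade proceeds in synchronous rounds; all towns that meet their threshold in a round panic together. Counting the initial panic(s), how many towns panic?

2

Round 1 — Marsh panics (initial).
Round 2 — checking thresholds:
  Claymore: 1 of 2 neighbours ≥ 1, panics.
  Fallow: 1 of 5 neighbours < 4, not yet.
Round 3 — no new panics; cascade stops.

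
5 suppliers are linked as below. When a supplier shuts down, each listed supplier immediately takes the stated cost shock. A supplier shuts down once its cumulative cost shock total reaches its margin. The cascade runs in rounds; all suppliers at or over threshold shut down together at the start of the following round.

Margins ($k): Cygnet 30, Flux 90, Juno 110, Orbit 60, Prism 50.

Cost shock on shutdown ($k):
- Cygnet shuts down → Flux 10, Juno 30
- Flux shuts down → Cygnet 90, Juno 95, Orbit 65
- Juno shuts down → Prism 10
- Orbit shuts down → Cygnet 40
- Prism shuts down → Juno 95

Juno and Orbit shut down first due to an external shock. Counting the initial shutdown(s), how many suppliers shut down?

Round 1 — Juno, Orbit shut down (initial).
  Cygnet: +40 → 40 ≥ 30
  Prism: +10 → 10 < 50
Round 2 — Cygnet shuts down.
  Flux: +10 → 10 < 90
No further shutdowns.

3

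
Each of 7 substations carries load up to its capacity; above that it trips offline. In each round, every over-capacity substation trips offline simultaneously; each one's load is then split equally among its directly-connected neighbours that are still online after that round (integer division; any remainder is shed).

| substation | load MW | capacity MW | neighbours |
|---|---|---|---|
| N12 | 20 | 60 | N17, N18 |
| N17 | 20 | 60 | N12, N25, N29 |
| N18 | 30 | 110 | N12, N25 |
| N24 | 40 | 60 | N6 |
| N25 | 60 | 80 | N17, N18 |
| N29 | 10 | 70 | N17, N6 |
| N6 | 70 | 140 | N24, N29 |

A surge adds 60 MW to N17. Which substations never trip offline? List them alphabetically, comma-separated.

Round 1 — N17 at 80 > 60. N17 trips offline.
  N17 sheds 80 MW to N12, N25, N29: 26 each (2 lost).
    N12: 20+26 = 46 ≤ 60
    N25: 60+26 = 86 > 80
    N29: 10+26 = 36 ≤ 70
Round 2 — N25 trips offline.
  N25 sheds 86 MW to N18: 86 each.
    N18: 30+86 = 116 > 110
Round 3 — N18 trips offline.
  N18 sheds 116 MW to N12: 116 each.
    N12: 46+116 = 162 > 60
Round 4 — N12 trips offline.
  N12 sheds 162 MW: no online neighbours, lost.
No further trips.

N24, N29, N6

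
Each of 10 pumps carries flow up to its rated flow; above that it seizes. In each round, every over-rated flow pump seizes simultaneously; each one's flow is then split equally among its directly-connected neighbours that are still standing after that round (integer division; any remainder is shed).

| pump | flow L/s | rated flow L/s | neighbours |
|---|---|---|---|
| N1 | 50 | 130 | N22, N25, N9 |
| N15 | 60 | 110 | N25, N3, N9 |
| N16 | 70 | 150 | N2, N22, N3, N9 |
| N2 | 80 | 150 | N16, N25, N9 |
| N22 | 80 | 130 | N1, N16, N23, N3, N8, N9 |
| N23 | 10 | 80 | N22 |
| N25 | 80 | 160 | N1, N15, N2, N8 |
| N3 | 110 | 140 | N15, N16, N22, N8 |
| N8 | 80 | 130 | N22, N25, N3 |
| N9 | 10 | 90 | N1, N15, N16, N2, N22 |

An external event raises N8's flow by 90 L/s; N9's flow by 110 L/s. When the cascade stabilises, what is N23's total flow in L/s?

Round 1 — N8 at 170 > 130; N9 at 120 > 90. N8, N9 seize.
  N8 sheds 170 L/s to N22, N25, N3: 56 each (2 lost).
    N22: 80+56 = 136 > 130
    N25: 80+56 = 136 ≤ 160
    N3: 110+56 = 166 > 140
  N9 sheds 120 L/s to N1, N15, N16, N2, N22: 24 each.
    N1: 50+24 = 74 ≤ 130
    N15: 60+24 = 84 ≤ 110
    N16: 70+24 = 94 ≤ 150
    N2: 80+24 = 104 ≤ 150
    N22: 136+24 = 160 > 130
Round 2 — N22, N3 seize.
  N22 sheds 160 L/s to N1, N16, N23: 53 each (1 lost).
    N1: 74+53 = 127 ≤ 130
    N16: 94+53 = 147 ≤ 150
    N23: 10+53 = 63 ≤ 80
  N3 sheds 166 L/s to N15, N16: 83 each.
    N15: 84+83 = 167 > 110
    N16: 147+83 = 230 > 150
Round 3 — N15, N16 seize.
  N15 sheds 167 L/s to N25: 167 each.
    N25: 136+167 = 303 > 160
  N16 sheds 230 L/s to N2: 230 each.
    N2: 104+230 = 334 > 150
Round 4 — N2, N25 seize.
  N2 sheds 334 L/s: no online neighbours, lost.
  N25 sheds 303 L/s to N1: 303 each.
    N1: 127+303 = 430 > 130
Round 5 — N1 seizes.
  N1 sheds 430 L/s: no online neighbours, lost.
No further seizures.

63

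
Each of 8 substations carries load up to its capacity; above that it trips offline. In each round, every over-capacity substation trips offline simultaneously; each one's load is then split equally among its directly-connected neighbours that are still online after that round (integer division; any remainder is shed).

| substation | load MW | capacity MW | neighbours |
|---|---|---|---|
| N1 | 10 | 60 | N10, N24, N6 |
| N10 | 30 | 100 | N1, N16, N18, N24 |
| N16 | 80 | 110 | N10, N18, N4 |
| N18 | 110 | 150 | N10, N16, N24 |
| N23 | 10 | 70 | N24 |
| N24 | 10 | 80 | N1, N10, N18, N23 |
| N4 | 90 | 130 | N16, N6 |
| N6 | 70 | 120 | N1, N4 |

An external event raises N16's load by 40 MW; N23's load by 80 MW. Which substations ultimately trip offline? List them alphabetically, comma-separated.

N1, N10, N16, N18, N23, N24, N4, N6

Round 1 — N16 at 120 > 110; N23 at 90 > 70. N16, N23 trip offline.
  N16 sheds 120 MW to N10, N18, N4: 40 each.
    N10: 30+40 = 70 ≤ 100
    N18: 110+40 = 150 ≤ 150
    N4: 90+40 = 130 ≤ 130
  N23 sheds 90 MW to N24: 90 each.
    N24: 10+90 = 100 > 80
Round 2 — N24 trips offline.
  N24 sheds 100 MW to N1, N10, N18: 33 each (1 lost).
    N1: 10+33 = 43 ≤ 60
    N10: 70+33 = 103 > 100
    N18: 150+33 = 183 > 150
Round 3 — N10, N18 trip offline.
  N10 sheds 103 MW to N1: 103 each.
    N1: 43+103 = 146 > 60
  N18 sheds 183 MW: no online neighbours, lost.
Round 4 — N1 trips offline.
  N1 sheds 146 MW to N6: 146 each.
    N6: 70+146 = 216 > 120
Round 5 — N6 trips offline.
  N6 sheds 216 MW to N4: 216 each.
    N4: 130+216 = 346 > 130
Round 6 — N4 trips offline.
  N4 sheds 346 MW: no online neighbours, lost.
No further trips.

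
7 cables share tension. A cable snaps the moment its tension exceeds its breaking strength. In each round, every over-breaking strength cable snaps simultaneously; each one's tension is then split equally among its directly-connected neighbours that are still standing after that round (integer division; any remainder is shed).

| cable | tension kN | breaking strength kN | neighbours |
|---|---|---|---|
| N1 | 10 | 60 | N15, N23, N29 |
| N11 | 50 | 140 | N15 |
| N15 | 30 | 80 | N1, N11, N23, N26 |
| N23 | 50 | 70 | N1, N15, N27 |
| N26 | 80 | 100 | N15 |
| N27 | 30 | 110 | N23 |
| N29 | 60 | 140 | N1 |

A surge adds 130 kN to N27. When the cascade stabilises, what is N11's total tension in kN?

117

Round 1 — N27 at 160 > 110. N27 snaps.
  N27 sheds 160 kN to N23: 160 each.
    N23: 50+160 = 210 > 70
Round 2 — N23 snaps.
  N23 sheds 210 kN to N1, N15: 105 each.
    N1: 10+105 = 115 > 60
    N15: 30+105 = 135 > 80
Round 3 — N1, N15 snap.
  N1 sheds 115 kN to N29: 115 each.
    N29: 60+115 = 175 > 140
  N15 sheds 135 kN to N11, N26: 67 each (1 lost).
    N11: 50+67 = 117 ≤ 140
    N26: 80+67 = 147 > 100
Round 4 — N26, N29 snap.
  N26 sheds 147 kN: no online neighbours, lost.
  N29 sheds 175 kN: no online neighbours, lost.
No further breaks.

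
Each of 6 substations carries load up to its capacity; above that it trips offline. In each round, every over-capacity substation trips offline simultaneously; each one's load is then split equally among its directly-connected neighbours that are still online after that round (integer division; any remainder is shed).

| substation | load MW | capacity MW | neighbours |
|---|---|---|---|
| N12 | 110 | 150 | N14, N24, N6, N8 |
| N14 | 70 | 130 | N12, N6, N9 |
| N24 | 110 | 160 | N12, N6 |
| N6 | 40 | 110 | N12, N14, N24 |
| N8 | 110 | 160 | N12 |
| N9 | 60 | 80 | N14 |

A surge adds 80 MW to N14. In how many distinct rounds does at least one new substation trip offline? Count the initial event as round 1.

3

Round 1 — N14 at 150 > 130. N14 trips offline.
  N14 sheds 150 MW to N12, N6, N9: 50 each.
    N12: 110+50 = 160 > 150
    N6: 40+50 = 90 ≤ 110
    N9: 60+50 = 110 > 80
Round 2 — N12, N9 trip offline.
  N12 sheds 160 MW to N24, N6, N8: 53 each (1 lost).
    N24: 110+53 = 163 > 160
    N6: 90+53 = 143 > 110
    N8: 110+53 = 163 > 160
  N9 sheds 110 MW: no online neighbours, lost.
Round 3 — N24, N6, N8 trip offline.
  N24 sheds 163 MW: no online neighbours, lost.
  N6 sheds 143 MW: no online neighbours, lost.
  N8 sheds 163 MW: no online neighbours, lost.
No further trips.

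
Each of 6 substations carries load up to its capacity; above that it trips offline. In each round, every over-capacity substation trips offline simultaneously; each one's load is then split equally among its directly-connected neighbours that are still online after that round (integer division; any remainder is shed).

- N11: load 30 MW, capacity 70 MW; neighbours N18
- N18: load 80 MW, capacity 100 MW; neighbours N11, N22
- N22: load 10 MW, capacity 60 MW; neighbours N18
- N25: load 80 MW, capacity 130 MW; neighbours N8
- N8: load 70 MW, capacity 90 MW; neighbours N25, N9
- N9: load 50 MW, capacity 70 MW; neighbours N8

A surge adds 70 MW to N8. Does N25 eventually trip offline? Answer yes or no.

Round 1 — N8 at 140 > 90. N8 trips offline.
  N8 sheds 140 MW to N25, N9: 70 each.
    N25: 80+70 = 150 > 130
    N9: 50+70 = 120 > 70
Round 2 — N25, N9 trip offline.
  N25 sheds 150 MW: no online neighbours, lost.
  N9 sheds 120 MW: no online neighbours, lost.
No further trips.

yes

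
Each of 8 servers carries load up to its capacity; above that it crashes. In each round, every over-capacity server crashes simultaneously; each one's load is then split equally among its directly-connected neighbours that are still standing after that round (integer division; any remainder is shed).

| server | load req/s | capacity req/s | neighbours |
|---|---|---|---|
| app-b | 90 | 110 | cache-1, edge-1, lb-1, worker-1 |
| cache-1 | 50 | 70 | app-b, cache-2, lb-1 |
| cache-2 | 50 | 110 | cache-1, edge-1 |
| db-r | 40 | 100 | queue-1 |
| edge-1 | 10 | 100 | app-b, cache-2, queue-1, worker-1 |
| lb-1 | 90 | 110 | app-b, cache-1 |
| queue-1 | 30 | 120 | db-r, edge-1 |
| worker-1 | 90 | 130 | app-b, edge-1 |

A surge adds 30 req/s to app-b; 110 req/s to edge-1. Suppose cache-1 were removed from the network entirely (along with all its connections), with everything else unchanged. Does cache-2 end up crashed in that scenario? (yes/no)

With cache-1 removed:
Round 1 — app-b at 120 > 110; edge-1 at 120 > 100. app-b, edge-1 crash.
  app-b sheds 120 req/s to lb-1, worker-1: 60 each.
    lb-1: 90+60 = 150 > 110
    worker-1: 90+60 = 150 > 130
  edge-1 sheds 120 req/s to cache-2, queue-1, worker-1: 40 each.
    cache-2: 50+40 = 90 ≤ 110
    queue-1: 30+40 = 70 ≤ 120
    worker-1: 150+40 = 190 > 130
Round 2 — lb-1, worker-1 crash.
  lb-1 sheds 150 req/s: no online neighbours, lost.
  worker-1 sheds 190 req/s: no online neighbours, lost.
No further crashes.

no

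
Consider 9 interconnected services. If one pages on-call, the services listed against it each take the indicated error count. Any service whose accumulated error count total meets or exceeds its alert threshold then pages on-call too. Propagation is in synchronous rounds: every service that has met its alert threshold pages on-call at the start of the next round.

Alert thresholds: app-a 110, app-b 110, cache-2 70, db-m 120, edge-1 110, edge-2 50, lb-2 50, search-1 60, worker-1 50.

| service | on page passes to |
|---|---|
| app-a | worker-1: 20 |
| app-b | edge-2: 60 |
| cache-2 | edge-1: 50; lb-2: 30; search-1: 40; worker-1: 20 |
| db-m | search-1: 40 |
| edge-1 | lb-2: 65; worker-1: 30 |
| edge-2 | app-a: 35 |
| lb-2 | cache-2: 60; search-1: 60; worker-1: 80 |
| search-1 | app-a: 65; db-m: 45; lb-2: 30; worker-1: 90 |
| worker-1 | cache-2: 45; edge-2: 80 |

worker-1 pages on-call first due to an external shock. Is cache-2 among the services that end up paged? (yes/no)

no

Round 1 — worker-1 pages on-call (initial).
  cache-2: +45 → 45 < 70
  edge-2: +80 → 80 ≥ 50
Round 2 — edge-2 pages on-call.
  app-a: +35 → 35 < 110
No further pages.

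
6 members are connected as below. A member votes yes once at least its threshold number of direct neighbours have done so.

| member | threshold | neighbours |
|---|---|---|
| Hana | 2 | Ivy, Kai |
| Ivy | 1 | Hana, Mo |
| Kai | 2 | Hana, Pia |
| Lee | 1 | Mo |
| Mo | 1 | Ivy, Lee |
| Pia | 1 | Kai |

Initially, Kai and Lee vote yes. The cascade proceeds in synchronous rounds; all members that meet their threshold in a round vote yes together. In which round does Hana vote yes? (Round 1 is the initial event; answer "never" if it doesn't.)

Round 1 — Kai, Lee vote yes (initial).
Round 2 — checking thresholds:
  Hana: 1 of 2 neighbours < 2, holds.
  Mo: 1 of 2 neighbours ≥ 1, votes yes.
  Pia: 1 of 1 neighbours ≥ 1, votes yes.
Round 3 — checking thresholds:
  Hana: 1 of 2 neighbours < 2, holds.
  Ivy: 1 of 2 neighbours ≥ 1, votes yes.
Round 4 — checking thresholds:
  Hana: 2 of 2 neighbours ≥ 2, votes yes.
Round 5 — no new yes votes; cascade stops.

4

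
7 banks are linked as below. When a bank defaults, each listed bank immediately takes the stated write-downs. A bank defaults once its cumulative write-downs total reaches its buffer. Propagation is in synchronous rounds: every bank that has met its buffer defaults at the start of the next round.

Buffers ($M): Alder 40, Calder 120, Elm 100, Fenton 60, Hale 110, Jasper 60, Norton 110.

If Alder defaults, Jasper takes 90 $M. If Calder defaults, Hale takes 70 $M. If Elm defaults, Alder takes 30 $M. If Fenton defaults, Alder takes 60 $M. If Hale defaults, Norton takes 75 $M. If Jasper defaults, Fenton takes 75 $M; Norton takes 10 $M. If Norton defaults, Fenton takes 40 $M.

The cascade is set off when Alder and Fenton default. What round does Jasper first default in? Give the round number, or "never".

Round 1 — Alder, Fenton default (initial).
  Jasper: +90 → 90 ≥ 60
Round 2 — Jasper defaults.
  Norton: +10 → 10 < 110
No further defaults.

2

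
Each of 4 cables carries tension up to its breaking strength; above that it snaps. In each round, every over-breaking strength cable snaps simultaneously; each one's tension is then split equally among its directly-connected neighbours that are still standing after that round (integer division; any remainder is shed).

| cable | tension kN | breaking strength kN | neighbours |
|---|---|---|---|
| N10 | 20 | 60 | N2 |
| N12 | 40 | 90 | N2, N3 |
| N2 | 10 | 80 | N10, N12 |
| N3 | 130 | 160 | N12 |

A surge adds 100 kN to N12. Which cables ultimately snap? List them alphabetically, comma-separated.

N12, N3

Round 1 — N12 at 140 > 90. N12 snaps.
  N12 sheds 140 kN to N2, N3: 70 each.
    N2: 10+70 = 80 ≤ 80
    N3: 130+70 = 200 > 160
Round 2 — N3 snaps.
  N3 sheds 200 kN: no online neighbours, lost.
No further breaks.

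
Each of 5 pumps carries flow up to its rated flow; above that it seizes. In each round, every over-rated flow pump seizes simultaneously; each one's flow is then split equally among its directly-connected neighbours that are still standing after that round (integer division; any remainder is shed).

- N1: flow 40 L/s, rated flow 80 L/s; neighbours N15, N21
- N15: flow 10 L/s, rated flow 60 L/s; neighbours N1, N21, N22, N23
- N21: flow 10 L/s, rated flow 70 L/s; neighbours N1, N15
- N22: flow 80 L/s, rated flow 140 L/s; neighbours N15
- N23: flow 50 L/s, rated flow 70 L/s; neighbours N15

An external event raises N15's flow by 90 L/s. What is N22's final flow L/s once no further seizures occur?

Round 1 — N15 at 100 > 60. N15 seizes.
  N15 sheds 100 L/s to N1, N21, N22, N23: 25 each.
    N1: 40+25 = 65 ≤ 80
    N21: 10+25 = 35 ≤ 70
    N22: 80+25 = 105 ≤ 140
    N23: 50+25 = 75 > 70
Round 2 — N23 seizes.
  N23 sheds 75 L/s: no online neighbours, lost.
No further seizures.

105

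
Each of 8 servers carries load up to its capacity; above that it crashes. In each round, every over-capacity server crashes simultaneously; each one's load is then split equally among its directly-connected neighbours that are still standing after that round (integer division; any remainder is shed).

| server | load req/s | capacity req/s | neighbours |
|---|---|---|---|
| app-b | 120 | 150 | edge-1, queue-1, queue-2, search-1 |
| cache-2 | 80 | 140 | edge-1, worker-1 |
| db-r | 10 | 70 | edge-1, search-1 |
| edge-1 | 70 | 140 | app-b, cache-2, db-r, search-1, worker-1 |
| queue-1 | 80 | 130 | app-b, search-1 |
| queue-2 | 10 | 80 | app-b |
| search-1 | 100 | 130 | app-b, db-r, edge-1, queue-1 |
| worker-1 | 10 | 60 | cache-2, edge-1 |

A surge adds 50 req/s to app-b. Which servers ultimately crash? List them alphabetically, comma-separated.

Round 1 — app-b at 170 > 150. app-b crashes.
  app-b sheds 170 req/s to edge-1, queue-1, queue-2, search-1: 42 each (2 lost).
    edge-1: 70+42 = 112 ≤ 140
    queue-1: 80+42 = 122 ≤ 130
    queue-2: 10+42 = 52 ≤ 80
    search-1: 100+42 = 142 > 130
Round 2 — search-1 crashes.
  search-1 sheds 142 req/s to db-r, edge-1, queue-1: 47 each (1 lost).
    db-r: 10+47 = 57 ≤ 70
    edge-1: 112+47 = 159 > 140
    queue-1: 122+47 = 169 > 130
Round 3 — edge-1, queue-1 crash.
  edge-1 sheds 159 req/s to cache-2, db-r, worker-1: 53 each.
    cache-2: 80+53 = 133 ≤ 140
    db-r: 57+53 = 110 > 70
    worker-1: 10+53 = 63 > 60
  queue-1 sheds 169 req/s: no online neighbours, lost.
Round 4 — db-r, worker-1 crash.
  db-r sheds 110 req/s: no online neighbours, lost.
  worker-1 sheds 63 req/s to cache-2: 63 each.
    cache-2: 133+63 = 196 > 140
Round 5 — cache-2 crashes.
  cache-2 sheds 196 req/s: no online neighbours, lost.
No further crashes.

app-b, cache-2, db-r, edge-1, queue-1, search-1, worker-1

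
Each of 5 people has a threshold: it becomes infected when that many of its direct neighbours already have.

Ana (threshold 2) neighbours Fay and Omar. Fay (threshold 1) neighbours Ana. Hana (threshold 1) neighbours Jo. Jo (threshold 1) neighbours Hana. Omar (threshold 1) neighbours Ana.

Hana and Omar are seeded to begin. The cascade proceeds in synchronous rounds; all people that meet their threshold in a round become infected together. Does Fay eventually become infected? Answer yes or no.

Round 1 — Hana, Omar become infected (initial).
Round 2 — checking thresholds:
  Ana: 1 of 2 neighbours < 2, below threshold.
  Jo: 1 of 1 neighbours ≥ 1, becomes infected.
Round 3 — no new infections; cascade stops.

no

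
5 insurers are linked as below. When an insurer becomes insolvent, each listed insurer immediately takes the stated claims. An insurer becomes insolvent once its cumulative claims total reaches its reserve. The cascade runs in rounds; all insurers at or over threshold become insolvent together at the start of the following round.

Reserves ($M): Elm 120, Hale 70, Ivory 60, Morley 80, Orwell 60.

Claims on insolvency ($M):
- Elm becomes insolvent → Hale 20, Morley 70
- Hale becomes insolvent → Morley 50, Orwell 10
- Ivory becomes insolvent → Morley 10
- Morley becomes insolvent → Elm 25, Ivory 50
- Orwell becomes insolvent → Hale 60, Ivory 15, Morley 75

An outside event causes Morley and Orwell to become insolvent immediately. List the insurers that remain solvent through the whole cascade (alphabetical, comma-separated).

Elm, Hale

Round 1 — Morley, Orwell become insolvent (initial).
  Elm: +25 → 25 < 120
  Hale: +60 → 60 < 70
  Ivory: +50+15 → 65 ≥ 60
Round 2 — Ivory becomes insolvent.
No further insolvencies.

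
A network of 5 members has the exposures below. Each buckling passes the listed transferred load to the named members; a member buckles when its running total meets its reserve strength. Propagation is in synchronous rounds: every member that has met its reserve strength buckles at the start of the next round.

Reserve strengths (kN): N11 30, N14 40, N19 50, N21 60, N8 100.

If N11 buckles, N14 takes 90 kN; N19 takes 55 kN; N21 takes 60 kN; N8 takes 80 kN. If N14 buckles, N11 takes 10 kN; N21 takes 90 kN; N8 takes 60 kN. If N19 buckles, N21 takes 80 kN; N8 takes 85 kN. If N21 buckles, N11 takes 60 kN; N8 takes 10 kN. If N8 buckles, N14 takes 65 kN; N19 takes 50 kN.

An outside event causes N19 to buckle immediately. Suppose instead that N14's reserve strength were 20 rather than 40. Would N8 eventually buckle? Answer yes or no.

yes

With N14's reserve strength at 20:
Round 1 — N19 buckles (initial).
  N21: +80 → 80 ≥ 60
  N8: +85 → 85 < 100
Round 2 — N21 buckles.
  N11: +60 → 60 ≥ 30
  N8: +10 → 95 < 100
Round 3 — N11 buckles.
  N14: +90 → 90 ≥ 20
  N8: +80 → 175 ≥ 100
Round 4 — N14, N8 buckle.
No further bucklings.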